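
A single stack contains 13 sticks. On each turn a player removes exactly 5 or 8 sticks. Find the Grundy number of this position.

0

Build the Grundy sequence with g(k) = mex{g(k−s) : s ∈ {5, 8}, s ≤ k}:
g(0) = mex{} = 0
g(1) = mex{} = 0
g(2) = mex{} = 0
g(3) = mex{} = 0
g(4) = mex{} = 0
g(5) = mex{0} = 1
g(6) = mex{0} = 1
g(7) = mex{0} = 1
g(8) = mex{0} = 1
g(9) = mex{0} = 1
g(10) = mex{0,1} = 2
g(11) = mex{0,1} = 2
g(12) = mex{0,1} = 2
g(13) = mex{1} = 0
So g(13) = 0.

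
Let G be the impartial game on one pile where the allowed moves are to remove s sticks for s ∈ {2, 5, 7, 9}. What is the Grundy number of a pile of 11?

3

Build the Grundy sequence with g(k) = mex{g(k−s) : s ∈ {2, 5, 7, 9}, s ≤ k}:
g(0) = mex{} = 0
g(1) = mex{} = 0
g(2) = mex{0} = 1
g(3) = mex{0} = 1
g(4) = mex{1} = 0
g(5) = mex{0,1} = 2
g(6) = mex{0} = 1
g(7) = mex{0,1,2} = 3
g(8) = mex{0,1} = 2
g(9) = mex{0,1,3} = 2
g(10) = mex{0,1,2} = 3
g(11) = mex{0,1,2} = 3
So g(11) = 3.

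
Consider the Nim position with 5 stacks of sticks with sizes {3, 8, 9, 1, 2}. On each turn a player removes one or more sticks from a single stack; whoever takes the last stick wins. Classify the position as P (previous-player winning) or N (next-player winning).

Nim-sum: 3 ^ 8 ^ 9 ^ 1 ^ 2 = 1.
The nim-sum is 1 ≠ 0, so this is an N-position: the player to move can win.

N-position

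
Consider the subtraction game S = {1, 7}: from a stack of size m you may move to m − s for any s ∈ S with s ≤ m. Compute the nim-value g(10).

0

Compute g(0), g(1), … for moves {1, 7}:
g(0) = mex{} = 0
g(1) = mex{0} = 1
g(2) = mex{1} = 0
g(3) = mex{0} = 1
g(4) = mex{1} = 0
g(5) = mex{0} = 1
g(6) = mex{1} = 0
g(7) = mex{0} = 1
g(8) = mex{1} = 0
g(9) = mex{0} = 1
g(10) = mex{1} = 0
So g(10) = 0.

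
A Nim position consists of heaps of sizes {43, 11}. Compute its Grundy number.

Compute the nim-sum pairwise:
43 ⊕ 11 = 32

32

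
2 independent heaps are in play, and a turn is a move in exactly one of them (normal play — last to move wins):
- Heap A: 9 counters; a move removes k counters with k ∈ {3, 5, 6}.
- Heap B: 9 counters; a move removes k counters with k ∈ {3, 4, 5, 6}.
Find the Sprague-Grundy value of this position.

Build the Grundy sequence for heap A with g(k) = mex{g(k−s) : s ∈ {3, 5, 6}, s ≤ k}:
k:     0  1  2  3  4  5  6  7  8  9
g(k):  0  0  0  1  1  1  2  2  2  0
So g(9) = 0.
Grundy values for heap B (subtraction set {3, 4, 5, 6}):
g(0) = mex{} = 0
g(1) = mex{} = 0
g(2) = mex{} = 0
g(3) = mex{0} = 1
g(4) = mex{0} = 1
g(5) = mex{0} = 1
g(6) = mex{0,1} = 2
g(7) = mex{0,1} = 2
g(8) = mex{0,1} = 2
g(9) = mex{1,2} = 0
So g(9) = 0.
The value of a disjunctive sum is the nim-sum of the parts.
Combined value = 0 XOR 0 = 0.

0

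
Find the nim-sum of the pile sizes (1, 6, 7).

Compute the nim-sum pairwise:
1 ⊕ 6 = 7
7 ⊕ 7 = 0

0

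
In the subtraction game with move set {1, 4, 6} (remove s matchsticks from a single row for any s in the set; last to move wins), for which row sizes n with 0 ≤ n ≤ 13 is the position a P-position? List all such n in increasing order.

0, 2, 5, 7, 10, 12

Compute g(0), g(1), … for moves {1, 4, 6}:
g(0) = mex{} = 0
g(1) = mex{0} = 1
g(2) = mex{1} = 0
g(3) = mex{0} = 1
g(4) = mex{0,1} = 2
g(5) = mex{1,2} = 0
g(6) = mex{0} = 1
g(7) = mex{1} = 0
g(8) = mex{0,2} = 1
g(9) = mex{0,1} = 2
g(10) = mex{1,2} = 0
g(11) = mex{0} = 1
g(12) = mex{1} = 0
g(13) = mex{0,2} = 1
The P-positions (g = 0) in 0..13 are 0, 2, 5, 7, 10, 12.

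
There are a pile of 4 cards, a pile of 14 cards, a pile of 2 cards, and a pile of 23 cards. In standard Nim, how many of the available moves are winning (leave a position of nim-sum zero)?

1

Nim-sum: 4 ^ 14 ^ 2 ^ 23 = 31.
The overall nim-sum is X = 31. A pile of size p has a winning move iff p XOR X < p (reduce it to p XOR X).
  4: 4 XOR 31 = 27 ≥ 4 — no move.
  14: 14 XOR 31 = 17 ≥ 14 — no move.
  2: 2 XOR 31 = 29 ≥ 2 — no move.
  23: 23 XOR 31 = 8 < 23 — winning move (to 8).
That gives 1 winning move.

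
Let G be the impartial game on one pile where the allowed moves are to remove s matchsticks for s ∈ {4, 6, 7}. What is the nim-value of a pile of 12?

0

Grundy values for subtraction set {4, 6, 7}:
g(0) = mex{} = 0
g(1) = mex{} = 0
g(2) = mex{} = 0
g(3) = mex{} = 0
g(4) = mex{0} = 1
g(5) = mex{0} = 1
g(6) = mex{0} = 1
g(7) = mex{0} = 1
g(8) = mex{0,1} = 2
g(9) = mex{0,1} = 2
g(10) = mex{0,1} = 2
g(11) = mex{1} = 0
g(12) = mex{1,2} = 0
So g(12) = 0.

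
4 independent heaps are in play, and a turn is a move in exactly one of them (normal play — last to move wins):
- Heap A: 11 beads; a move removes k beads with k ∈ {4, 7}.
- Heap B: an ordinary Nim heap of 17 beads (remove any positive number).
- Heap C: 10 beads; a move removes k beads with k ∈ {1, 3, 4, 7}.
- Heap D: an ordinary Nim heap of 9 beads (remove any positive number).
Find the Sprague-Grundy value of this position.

24

Grundy values for heap A (subtraction set {4, 7}):
k:     0  1  2  3  4  5  6  7  8  9 10 11
g(k):  0  0  0  0  1  1  1  1  2  2  2  0
So g(11) = 0.
Heap B is a plain Nim heap of size 17, so its Grundy value is 17.
Build the Grundy sequence for heap C with g(k) = mex{g(k−s) : s ∈ {1, 3, 4, 7}, s ≤ k}:
k:     0  1  2  3  4  5  6  7  8  9 10
g(k):  0  1  0  1  2  3  2  3  0  1  0
So g(10) = 0.
Heap D is a plain Nim heap of size 9, so its Grundy value is 9.
The value of a disjunctive sum is the nim-sum of the parts.
Combined value = 0 ⊕ 17 ⊕ 0 ⊕ 9 = 24.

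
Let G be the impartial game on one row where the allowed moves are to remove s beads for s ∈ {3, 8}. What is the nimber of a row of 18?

Compute g(0), g(1), … for moves {3, 8}:
k:     0  1  2  3  4  5  6  7  8  9 10 11 12 13 14 15 16 17 18
g(k):  0  0  0  1  1  1  0  0  2  1  1  0  0  0  1  1  1  0  0
So g(18) = 0.

0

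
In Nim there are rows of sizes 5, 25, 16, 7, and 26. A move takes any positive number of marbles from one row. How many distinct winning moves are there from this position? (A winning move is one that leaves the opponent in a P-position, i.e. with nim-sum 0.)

3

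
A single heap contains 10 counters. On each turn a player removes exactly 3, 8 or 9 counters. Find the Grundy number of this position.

Build the Grundy sequence with g(k) = mex{g(k−s) : s ∈ {3, 8, 9}, s ≤ k}:
k:     0  1  2  3  4  5  6  7  8  9 10
g(k):  0  0  0  1  1  1  0  0  2  1  1
So g(10) = 1.

1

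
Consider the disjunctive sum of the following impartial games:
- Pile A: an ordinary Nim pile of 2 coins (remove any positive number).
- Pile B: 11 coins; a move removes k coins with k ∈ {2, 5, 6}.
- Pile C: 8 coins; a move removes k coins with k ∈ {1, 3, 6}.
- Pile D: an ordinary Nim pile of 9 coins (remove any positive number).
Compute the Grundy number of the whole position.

9

Pile A is a plain Nim pile of size 2, so its Grundy value is 2.
Build the Grundy sequence for pile B with g(k) = mex{g(k−s) : s ∈ {2, 5, 6}, s ≤ k}:
g(0) = mex{} = 0
g(1) = mex{} = 0
g(2) = mex{0} = 1
g(3) = mex{0} = 1
g(4) = mex{1} = 0
g(5) = mex{0,1} = 2
g(6) = mex{0} = 1
g(7) = mex{0,1,2} = 3
g(8) = mex{1} = 0
g(9) = mex{0,1,3} = 2
g(10) = mex{0,2} = 1
g(11) = mex{1,2} = 0
So g(11) = 0.
For pile C, compute g(0), g(1), … with moves {1, 3, 6}:
k:     0  1  2  3  4  5  6  7  8
g(k):  0  1  0  1  0  1  2  3  2
So g(8) = 2.
Pile D is a plain Nim pile of size 9, so its Grundy value is 9.
By the Sprague-Grundy theorem, the Grundy value of a sum of independent games is the XOR of the component values.
Combined value = 2 XOR 0 XOR 2 XOR 9 = 9.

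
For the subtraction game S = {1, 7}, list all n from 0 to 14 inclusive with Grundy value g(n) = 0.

0, 2, 4, 6, 8, 10, 12, 14

Build the Grundy sequence with g(k) = mex{g(k−s) : s ∈ {1, 7}, s ≤ k}:
k:     0  1  2  3  4  5  6  7  8  9 10 11 12 13 14
g(k):  0  1  0  1  0  1  0  1  0  1  0  1  0  1  0
The P-positions (g = 0) in 0..14 are 0, 2, 4, 6, 8, 10, 12, 14.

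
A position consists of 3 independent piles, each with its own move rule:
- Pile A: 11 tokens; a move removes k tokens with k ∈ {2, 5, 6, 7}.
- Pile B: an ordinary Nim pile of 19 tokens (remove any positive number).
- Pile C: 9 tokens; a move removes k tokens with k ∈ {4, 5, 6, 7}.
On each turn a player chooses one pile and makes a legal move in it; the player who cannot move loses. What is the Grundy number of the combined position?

18

For pile A, compute g(0), g(1), … with moves {2, 5, 6, 7}:
k:     0  1  2  3  4  5  6  7  8  9 10 11
g(k):  0  0  1  1  0  2  1  3  2  2  3  3
So g(11) = 3.
Pile B is a plain Nim pile of size 19, so its Grundy value is 19.
Build the Grundy sequence for pile C with g(k) = mex{g(k−s) : s ∈ {4, 5, 6, 7}, s ≤ k}:
k:     0  1  2  3  4  5  6  7  8  9
g(k):  0  0  0  0  1  1  1  1  2  2
So g(9) = 2.
By the Sprague-Grundy theorem, the Grundy value of a sum of independent games is the XOR of the component values.
Combined value = 3 ⊕ 19 ⊕ 2 = 18.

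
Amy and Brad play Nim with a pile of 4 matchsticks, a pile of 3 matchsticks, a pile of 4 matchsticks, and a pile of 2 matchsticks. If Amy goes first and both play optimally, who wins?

Amy wins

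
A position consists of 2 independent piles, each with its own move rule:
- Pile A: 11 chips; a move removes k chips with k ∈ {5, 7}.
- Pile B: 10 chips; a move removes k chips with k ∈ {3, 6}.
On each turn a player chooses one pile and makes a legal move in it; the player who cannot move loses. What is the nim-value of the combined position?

2

Grundy values for pile A (subtraction set {5, 7}):
k:     0  1  2  3  4  5  6  7  8  9 10 11
g(k):  0  0  0  0  0  1  1  1  1  1  2  2
So g(11) = 2.
Grundy values for pile B (subtraction set {3, 6}):
k:     0  1  2  3  4  5  6  7  8  9 10
g(k):  0  0  0  1  1  1  2  2  2  0  0
So g(10) = 0.
By the Sprague-Grundy theorem, the Grundy value of a sum of independent games is the XOR of the component values.
Combined value = 2 ⊕ 0 = 2.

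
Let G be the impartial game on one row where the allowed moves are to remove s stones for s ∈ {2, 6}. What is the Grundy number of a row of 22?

1

Compute g(0), g(1), … for moves {2, 6}:
k:     0  1  2  3  4  5  6  7  8  9 10 11 12 13 14 15 16 17 18 19 20 21 22
g(k):  0  0  1  1  0  0  1  1  0  0  1  1  0  0  1  1  0  0  1  1  0  0  1
So g(22) = 1.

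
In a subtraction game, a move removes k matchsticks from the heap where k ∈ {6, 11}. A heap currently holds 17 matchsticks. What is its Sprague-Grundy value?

0

Grundy values for subtraction set {6, 11}:
k:     0  1  2  3  4  5  6  7  8  9 10 11 12 13 14 15 16 17
g(k):  0  0  0  0  0  0  1  1  1  1  1  1  2  2  2  2  2  0
So g(17) = 0.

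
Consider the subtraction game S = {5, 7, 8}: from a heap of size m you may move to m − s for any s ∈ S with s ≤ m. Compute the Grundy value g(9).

Build the Grundy sequence with g(k) = mex{g(k−s) : s ∈ {5, 7, 8}, s ≤ k}:
g(0) = mex{} = 0
g(1) = mex{} = 0
g(2) = mex{} = 0
g(3) = mex{} = 0
g(4) = mex{} = 0
g(5) = mex{0} = 1
g(6) = mex{0} = 1
g(7) = mex{0} = 1
g(8) = mex{0} = 1
g(9) = mex{0} = 1
So g(9) = 1.

1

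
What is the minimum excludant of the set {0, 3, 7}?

0 is in the set but 1 is not, so the mex is 1.

1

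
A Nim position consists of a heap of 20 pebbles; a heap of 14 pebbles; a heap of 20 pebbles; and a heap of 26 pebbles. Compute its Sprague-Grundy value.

20

Write each in binary and XOR column by column:
  10100  (20)
  01110  (14)
  10100  (20)
  11010  (26)
  -----
  10100  (20)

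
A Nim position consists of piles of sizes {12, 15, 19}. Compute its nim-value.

Nim-sum: 12 XOR 15 XOR 19 = 16.

16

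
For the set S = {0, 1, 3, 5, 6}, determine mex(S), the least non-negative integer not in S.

The values 0, 1 are all present; 2 is the first non-negative integer missing from the set.

2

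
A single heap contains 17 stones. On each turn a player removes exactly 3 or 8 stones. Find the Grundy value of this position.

Grundy values for subtraction set {3, 8}:
k:     0  1  2  3  4  5  6  7  8  9 10 11 12 13 14 15 16 17
g(k):  0  0  0  1  1  1  0  0  2  1  1  0  0  0  1  1  1  0
So g(17) = 0.

0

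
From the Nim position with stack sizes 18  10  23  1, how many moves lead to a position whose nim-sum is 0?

1

In binary:
  10010  (18)
  01010  (10)
  10111  (23)
  00001  (1)
  -----
  01110  (14)
The overall nim-sum is X = 14. A stack of size p has a winning move iff p XOR X < p (reduce it to p XOR X).
  18: 18 XOR 14 = 28 ≥ 18 — no move.
  10: 10 XOR 14 = 4 < 10 — winning move (to 4).
  23: 23 XOR 14 = 25 ≥ 23 — no move.
  1: 1 XOR 14 = 15 ≥ 1 — no move.
That gives 1 winning move.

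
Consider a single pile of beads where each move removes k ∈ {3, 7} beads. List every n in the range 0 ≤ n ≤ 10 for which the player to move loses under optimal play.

0, 1, 2, 6, 10

Build the Grundy sequence with g(k) = mex{g(k−s) : s ∈ {3, 7}, s ≤ k}:
g(0) = mex{} = 0
g(1) = mex{} = 0
g(2) = mex{} = 0
g(3) = mex{0} = 1
g(4) = mex{0} = 1
g(5) = mex{0} = 1
g(6) = mex{1} = 0
g(7) = mex{0,1} = 2
g(8) = mex{0,1} = 2
g(9) = mex{0} = 1
g(10) = mex{1,2} = 0
The P-positions (g = 0) in 0..10 are 0, 1, 2, 6, 10.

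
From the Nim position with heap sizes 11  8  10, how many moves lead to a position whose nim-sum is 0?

3

Nim-sum: 11 XOR 8 XOR 10 = 9.
The overall nim-sum is X = 9. A heap of size p has a winning move iff p XOR X < p (reduce it to p XOR X).
  11: 11 XOR 9 = 2 < 11 — winning move (to 2).
  8: 8 XOR 9 = 1 < 8 — winning move (to 1).
  10: 10 XOR 9 = 3 < 10 — winning move (to 3).
That gives 3 winning moves.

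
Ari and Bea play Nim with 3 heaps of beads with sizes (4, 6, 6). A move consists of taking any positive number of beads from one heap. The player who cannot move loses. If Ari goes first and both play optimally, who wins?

Ari wins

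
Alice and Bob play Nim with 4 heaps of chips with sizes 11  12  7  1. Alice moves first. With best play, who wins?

Nim-sum: 11 XOR 12 XOR 7 XOR 1 = 1.
The nim-sum is 1 ≠ 0, so this is an N-position: the player to move can win; Alice has a winning move.

Alice wins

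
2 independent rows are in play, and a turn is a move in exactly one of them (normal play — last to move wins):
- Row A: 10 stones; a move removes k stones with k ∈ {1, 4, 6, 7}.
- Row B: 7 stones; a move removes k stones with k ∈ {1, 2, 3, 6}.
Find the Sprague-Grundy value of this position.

For row A, compute g(0), g(1), … with moves {1, 4, 6, 7}:
k:     0  1  2  3  4  5  6  7  8  9 10
g(k):  0  1  0  1  2  0  1  2  3  2  0
So g(10) = 0.
For row B, compute g(0), g(1), … with moves {1, 2, 3, 6}:
k:     0  1  2  3  4  5  6  7
g(k):  0  1  2  3  0  1  2  3
So g(7) = 3.
By the Sprague-Grundy theorem, the Grundy value of a sum of independent games is the XOR of the component values.
Combined value = 0 ⊕ 3 = 3.

3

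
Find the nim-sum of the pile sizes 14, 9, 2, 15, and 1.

11

In binary:
  1110  (14)
  1001  (9)
  0010  (2)
  1111  (15)
  0001  (1)
  ----
  1011  (11)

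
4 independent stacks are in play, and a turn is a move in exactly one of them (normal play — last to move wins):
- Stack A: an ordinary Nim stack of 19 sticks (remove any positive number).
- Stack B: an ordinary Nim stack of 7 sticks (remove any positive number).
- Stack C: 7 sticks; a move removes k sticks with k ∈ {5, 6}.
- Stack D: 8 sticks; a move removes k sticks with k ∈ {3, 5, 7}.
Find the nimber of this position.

Stack A is a plain Nim stack of size 19, so its Grundy value is 19.
Stack B is a plain Nim stack of size 7, so its Grundy value is 7.
For stack C, compute g(0), g(1), … with moves {5, 6}:
k:     0  1  2  3  4  5  6  7
g(k):  0  0  0  0  0  1  1  1
So g(7) = 1.
For stack D, compute g(0), g(1), … with moves {3, 5, 7}:
g(0) = mex{} = 0
g(1) = mex{} = 0
g(2) = mex{} = 0
g(3) = mex{0} = 1
g(4) = mex{0} = 1
g(5) = mex{0} = 1
g(6) = mex{0,1} = 2
g(7) = mex{0,1} = 2
g(8) = mex{0,1} = 2
So g(8) = 2.
By the Sprague-Grundy theorem, the Grundy value of a sum of independent games is the XOR of the component values.
Combined value = 19 ⊕ 7 ⊕ 1 ⊕ 2 = 23.

23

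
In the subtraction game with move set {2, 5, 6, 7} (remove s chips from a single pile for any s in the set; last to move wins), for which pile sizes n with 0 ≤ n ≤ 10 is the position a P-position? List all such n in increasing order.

0, 1, 4

Grundy values for subtraction set {2, 5, 6, 7}:
g(0) = mex{} = 0
g(1) = mex{} = 0
g(2) = mex{0} = 1
g(3) = mex{0} = 1
g(4) = mex{1} = 0
g(5) = mex{0,1} = 2
g(6) = mex{0} = 1
g(7) = mex{0,1,2} = 3
g(8) = mex{0,1} = 2
g(9) = mex{0,1,3} = 2
g(10) = mex{0,1,2} = 3
The P-positions (g = 0) in 0..10 are 0, 1, 4.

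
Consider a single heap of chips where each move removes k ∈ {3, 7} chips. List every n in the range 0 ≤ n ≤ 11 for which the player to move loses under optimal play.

0, 1, 2, 6, 10, 11

Compute g(0), g(1), … for moves {3, 7}:
k:     0  1  2  3  4  5  6  7  8  9 10 11
g(k):  0  0  0  1  1  1  0  2  2  1  0  0
The P-positions (g = 0) in 0..11 are 0, 1, 2, 6, 10, 11.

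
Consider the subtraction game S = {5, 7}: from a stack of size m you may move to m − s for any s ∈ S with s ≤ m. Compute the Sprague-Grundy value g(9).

Compute g(0), g(1), … for moves {5, 7}:
k:     0  1  2  3  4  5  6  7  8  9
g(k):  0  0  0  0  0  1  1  1  1  1
So g(9) = 1.

1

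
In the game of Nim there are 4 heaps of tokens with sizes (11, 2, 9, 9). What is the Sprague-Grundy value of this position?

Nim-sum: 11 ⊕ 2 ⊕ 9 ⊕ 9 = 9.

9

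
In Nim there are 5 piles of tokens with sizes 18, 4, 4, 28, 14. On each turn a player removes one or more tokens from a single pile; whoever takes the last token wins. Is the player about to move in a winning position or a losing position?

Losing position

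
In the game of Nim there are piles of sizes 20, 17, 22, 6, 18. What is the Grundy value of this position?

7

Compute the nim-sum pairwise:
20 XOR 17 = 5
5 XOR 22 = 19
19 XOR 6 = 21
21 XOR 18 = 7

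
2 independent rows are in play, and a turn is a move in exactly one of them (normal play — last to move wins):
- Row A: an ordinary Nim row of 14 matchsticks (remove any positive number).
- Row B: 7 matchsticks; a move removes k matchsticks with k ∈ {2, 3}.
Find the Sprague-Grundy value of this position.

15

Row A is a plain Nim row of size 14, so its Grundy value is 14.
Build the Grundy sequence for row B with g(k) = mex{g(k−s) : s ∈ {2, 3}, s ≤ k}:
g(0) = mex{} = 0
g(1) = mex{} = 0
g(2) = mex{0} = 1
g(3) = mex{0} = 1
g(4) = mex{0,1} = 2
g(5) = mex{1} = 0
g(6) = mex{1,2} = 0
g(7) = mex{0,2} = 1
So g(7) = 1.
The value of a disjunctive sum is the nim-sum of the parts.
Combined value = 14 XOR 1 = 15.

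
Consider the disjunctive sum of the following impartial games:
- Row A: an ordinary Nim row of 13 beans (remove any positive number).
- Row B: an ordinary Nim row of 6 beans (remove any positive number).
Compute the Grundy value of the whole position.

11

Row A is a plain Nim row of size 13, so its Grundy value is 13.
Row B is a plain Nim row of size 6, so its Grundy value is 6.
The value of a disjunctive sum is the nim-sum of the parts.
Combined value = 13 ⊕ 6 = 11.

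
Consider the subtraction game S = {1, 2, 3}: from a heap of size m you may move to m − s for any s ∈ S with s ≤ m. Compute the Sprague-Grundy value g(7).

Build the Grundy sequence with g(k) = mex{g(k−s) : s ∈ {1, 2, 3}, s ≤ k}:
g(0) = mex{} = 0
g(1) = mex{0} = 1
g(2) = mex{0,1} = 2
g(3) = mex{0,1,2} = 3
g(4) = mex{1,2,3} = 0
g(5) = mex{0,2,3} = 1
g(6) = mex{0,1,3} = 2
g(7) = mex{0,1,2} = 3
So g(7) = 3.

3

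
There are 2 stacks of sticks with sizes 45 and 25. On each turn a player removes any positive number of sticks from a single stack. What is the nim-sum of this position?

Compute the nim-sum pairwise:
45 ⊕ 25 = 52

52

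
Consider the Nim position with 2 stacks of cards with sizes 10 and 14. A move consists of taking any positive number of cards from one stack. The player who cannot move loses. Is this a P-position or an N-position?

N-position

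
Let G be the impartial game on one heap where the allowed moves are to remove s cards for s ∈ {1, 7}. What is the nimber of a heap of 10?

Compute g(0), g(1), … for moves {1, 7}:
k:     0  1  2  3  4  5  6  7  8  9 10
g(k):  0  1  0  1  0  1  0  1  0  1  0
So g(10) = 0.

0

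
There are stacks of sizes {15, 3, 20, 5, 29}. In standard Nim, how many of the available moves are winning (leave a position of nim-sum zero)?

0

Write each in binary and XOR column by column:
  01111  (15)
  00011  (3)
  10100  (20)
  00101  (5)
  11101  (29)
  -----
  00000  (0)
The nim-sum is already 0, so every move leaves a nonzero nim-sum — there are no winning moves.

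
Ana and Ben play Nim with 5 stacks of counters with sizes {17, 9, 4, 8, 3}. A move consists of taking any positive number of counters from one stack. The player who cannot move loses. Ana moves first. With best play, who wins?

Compute the nim-sum pairwise:
17 ^ 9 = 24
24 ^ 4 = 28
28 ^ 8 = 20
20 ^ 3 = 23
The nim-sum is 23 ≠ 0, so this is an N-position: the player to move can win; Ana has a winning move.

Ana wins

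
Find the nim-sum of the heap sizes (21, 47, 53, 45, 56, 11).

17

Compute the nim-sum pairwise:
21 ^ 47 = 58
58 ^ 53 = 15
15 ^ 45 = 34
34 ^ 56 = 26
26 ^ 11 = 17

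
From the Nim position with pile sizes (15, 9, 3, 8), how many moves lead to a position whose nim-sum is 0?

Bitwise XOR of the heap sizes:
  1111  (15)
  1001  (9)
  0011  (3)
  1000  (8)
  ----
  1101  (13)
The overall nim-sum is X = 13. A pile of size p has a winning move iff p XOR X < p (reduce it to p XOR X).
  15: 15 XOR 13 = 2 < 15 — winning move (to 2).
  9: 9 XOR 13 = 4 < 9 — winning move (to 4).
  3: 3 XOR 13 = 14 ≥ 3 — no move.
  8: 8 XOR 13 = 5 < 8 — winning move (to 5).
That gives 3 winning moves.

3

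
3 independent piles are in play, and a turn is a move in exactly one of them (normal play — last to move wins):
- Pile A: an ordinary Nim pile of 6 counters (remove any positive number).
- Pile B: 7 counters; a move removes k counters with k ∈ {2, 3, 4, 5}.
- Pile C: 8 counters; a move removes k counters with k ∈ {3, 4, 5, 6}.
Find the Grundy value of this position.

Pile A is a plain Nim pile of size 6, so its Grundy value is 6.
For pile B, compute g(0), g(1), … with moves {2, 3, 4, 5}:
k:     0  1  2  3  4  5  6  7
g(k):  0  0  1  1  2  2  3  0
So g(7) = 0.
Grundy values for pile C (subtraction set {3, 4, 5, 6}):
g(0) = mex{} = 0
g(1) = mex{} = 0
g(2) = mex{} = 0
g(3) = mex{0} = 1
g(4) = mex{0} = 1
g(5) = mex{0} = 1
g(6) = mex{0,1} = 2
g(7) = mex{0,1} = 2
g(8) = mex{0,1} = 2
So g(8) = 2.
The value of a disjunctive sum is the nim-sum of the parts.
Combined value = 6 XOR 0 XOR 2 = 4.

4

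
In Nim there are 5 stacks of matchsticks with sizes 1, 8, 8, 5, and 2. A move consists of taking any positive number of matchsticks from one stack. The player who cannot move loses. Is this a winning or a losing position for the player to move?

Nim-sum: 1 XOR 8 XOR 8 XOR 5 XOR 2 = 6.
The nim-sum is 6 ≠ 0, so this is an N-position: the player to move can win.

Winning position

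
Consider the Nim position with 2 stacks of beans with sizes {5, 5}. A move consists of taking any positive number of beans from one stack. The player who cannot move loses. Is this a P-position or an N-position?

P-position

Nim-sum: 5 ^ 5 = 0.
The nim-sum is 0, so this is a P-position: the player to move is in a losing position under optimal play.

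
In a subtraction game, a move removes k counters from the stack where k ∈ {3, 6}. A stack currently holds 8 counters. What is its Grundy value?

Compute g(0), g(1), … for moves {3, 6}:
k:     0  1  2  3  4  5  6  7  8
g(k):  0  0  0  1  1  1  2  2  2
So g(8) = 2.

2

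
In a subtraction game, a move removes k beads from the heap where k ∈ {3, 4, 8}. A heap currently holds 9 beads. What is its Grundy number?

3

Compute g(0), g(1), … for moves {3, 4, 8}:
g(0) = mex{} = 0
g(1) = mex{} = 0
g(2) = mex{} = 0
g(3) = mex{0} = 1
g(4) = mex{0} = 1
g(5) = mex{0} = 1
g(6) = mex{0,1} = 2
g(7) = mex{1} = 0
g(8) = mex{0,1} = 2
g(9) = mex{0,1,2} = 3
So g(9) = 3.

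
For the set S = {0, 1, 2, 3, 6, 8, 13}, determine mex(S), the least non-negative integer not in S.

4

The values 0, 1, 2, 3 are all present; 4 is the first non-negative integer missing from the set.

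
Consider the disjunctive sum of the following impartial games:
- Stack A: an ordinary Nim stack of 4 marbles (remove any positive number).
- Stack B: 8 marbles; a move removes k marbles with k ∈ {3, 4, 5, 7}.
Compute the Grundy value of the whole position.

Stack A is a plain Nim stack of size 4, so its Grundy value is 4.
Grundy values for stack B (subtraction set {3, 4, 5, 7}):
g(0) = mex{} = 0
g(1) = mex{} = 0
g(2) = mex{} = 0
g(3) = mex{0} = 1
g(4) = mex{0} = 1
g(5) = mex{0} = 1
g(6) = mex{0,1} = 2
g(7) = mex{0,1} = 2
g(8) = mex{0,1} = 2
So g(8) = 2.
By the Sprague-Grundy theorem, the Grundy value of a sum of independent games is the XOR of the component values.
Combined value = 4 XOR 2 = 6.

6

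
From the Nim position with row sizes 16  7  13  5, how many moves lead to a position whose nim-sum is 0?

1

Compute the nim-sum pairwise:
16 ⊕ 7 = 23
23 ⊕ 13 = 26
26 ⊕ 5 = 31
The overall nim-sum is X = 31. A row of size p has a winning move iff p XOR X < p (reduce it to p XOR X).
  16: 16 XOR 31 = 15 < 16 — winning move (to 15).
  7: 7 XOR 31 = 24 ≥ 7 — no move.
  13: 13 XOR 31 = 18 ≥ 13 — no move.
  5: 5 XOR 31 = 26 ≥ 5 — no move.
That gives 1 winning move.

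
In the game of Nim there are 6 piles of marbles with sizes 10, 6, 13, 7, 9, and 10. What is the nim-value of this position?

In binary:
  1010  (10)
  0110  (6)
  1101  (13)
  0111  (7)
  1001  (9)
  1010  (10)
  ----
  0101  (5)

5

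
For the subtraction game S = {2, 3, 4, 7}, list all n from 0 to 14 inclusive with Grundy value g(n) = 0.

Grundy values for subtraction set {2, 3, 4, 7}:
g(0) = mex{} = 0
g(1) = mex{} = 0
g(2) = mex{0} = 1
g(3) = mex{0} = 1
g(4) = mex{0,1} = 2
g(5) = mex{0,1} = 2
g(6) = mex{1,2} = 0
g(7) = mex{0,1,2} = 3
g(8) = mex{0,2} = 1
g(9) = mex{0,1,2,3} = 4
g(10) = mex{0,1,3} = 2
g(11) = mex{1,2,3,4} = 0
g(12) = mex{1,2,4} = 0
g(13) = mex{0,2,4} = 1
g(14) = mex{0,2,3} = 1
The P-positions (g = 0) in 0..14 are 0, 1, 6, 11, 12.

0, 1, 6, 11, 12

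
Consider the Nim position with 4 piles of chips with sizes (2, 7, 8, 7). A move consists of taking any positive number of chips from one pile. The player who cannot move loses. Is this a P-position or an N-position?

Compute the nim-sum pairwise:
2 XOR 7 = 5
5 XOR 8 = 13
13 XOR 7 = 10
The nim-sum is 10 ≠ 0, so this is an N-position: the player to move can win.

N-position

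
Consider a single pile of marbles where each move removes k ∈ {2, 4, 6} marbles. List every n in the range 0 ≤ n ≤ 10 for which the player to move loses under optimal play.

0, 1, 8, 9

Compute g(0), g(1), … for moves {2, 4, 6}:
k:     0  1  2  3  4  5  6  7  8  9 10
g(k):  0  0  1  1  2  2  3  3  0  0  1
The P-positions (g = 0) in 0..10 are 0, 1, 8, 9.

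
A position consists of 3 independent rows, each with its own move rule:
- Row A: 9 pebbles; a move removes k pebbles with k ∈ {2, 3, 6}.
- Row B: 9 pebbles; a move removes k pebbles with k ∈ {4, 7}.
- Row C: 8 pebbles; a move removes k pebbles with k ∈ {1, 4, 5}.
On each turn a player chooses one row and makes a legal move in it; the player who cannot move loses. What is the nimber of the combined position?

For row A, compute g(0), g(1), … with moves {2, 3, 6}:
k:     0  1  2  3  4  5  6  7  8  9
g(k):  0  0  1  1  2  0  3  1  2  0
So g(9) = 0.
Grundy values for row B (subtraction set {4, 7}):
k:     0  1  2  3  4  5  6  7  8  9
g(k):  0  0  0  0  1  1  1  1  2  2
So g(9) = 2.
Build the Grundy sequence for row C with g(k) = mex{g(k−s) : s ∈ {1, 4, 5}, s ≤ k}:
g(0) = mex{} = 0
g(1) = mex{0} = 1
g(2) = mex{1} = 0
g(3) = mex{0} = 1
g(4) = mex{0,1} = 2
g(5) = mex{0,1,2} = 3
g(6) = mex{0,1,3} = 2
g(7) = mex{0,1,2} = 3
g(8) = mex{1,2,3} = 0
So g(8) = 0.
By the Sprague-Grundy theorem, the Grundy value of a sum of independent games is the XOR of the component values.
Combined value = 0 ⊕ 2 ⊕ 0 = 2.

2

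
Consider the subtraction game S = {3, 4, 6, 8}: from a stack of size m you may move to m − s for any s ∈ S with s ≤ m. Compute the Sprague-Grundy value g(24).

0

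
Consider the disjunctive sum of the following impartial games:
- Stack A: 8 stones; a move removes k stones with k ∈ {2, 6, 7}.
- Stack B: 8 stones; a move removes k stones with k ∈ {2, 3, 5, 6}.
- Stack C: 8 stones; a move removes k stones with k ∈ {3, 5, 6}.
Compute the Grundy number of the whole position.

0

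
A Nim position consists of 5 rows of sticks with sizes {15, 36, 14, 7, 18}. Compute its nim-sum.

48

Compute the nim-sum pairwise:
15 ^ 36 = 43
43 ^ 14 = 37
37 ^ 7 = 34
34 ^ 18 = 48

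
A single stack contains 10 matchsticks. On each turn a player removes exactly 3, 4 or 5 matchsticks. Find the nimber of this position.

0

Grundy values for subtraction set {3, 4, 5}:
k:     0  1  2  3  4  5  6  7  8  9 10
g(k):  0  0  0  1  1  1  2  2  0  0  0
So g(10) = 0.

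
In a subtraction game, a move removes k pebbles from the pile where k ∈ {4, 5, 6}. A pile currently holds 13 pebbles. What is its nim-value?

0

Build the Grundy sequence with g(k) = mex{g(k−s) : s ∈ {4, 5, 6}, s ≤ k}:
k:     0  1  2  3  4  5  6  7  8  9 10 11 12 13
g(k):  0  0  0  0  1  1  1  1  2  2  0  0  0  0
So g(13) = 0.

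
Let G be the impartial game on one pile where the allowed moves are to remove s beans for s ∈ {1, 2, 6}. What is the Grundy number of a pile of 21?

Grundy values for subtraction set {1, 2, 6}:
k:     0  1  2  3  4  5  6  7  8  9 10 11 12 13 14 15 16 17 18 19 20 21
g(k):  0  1  2  0  1  2  3  0  1  2  0  1  2  3  0  1  2  0  1  2  3  0
So g(21) = 0.

0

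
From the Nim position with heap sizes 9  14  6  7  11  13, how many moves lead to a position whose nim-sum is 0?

Bitwise XOR of the heap sizes:
  1001  (9)
  1110  (14)
  0110  (6)
  0111  (7)
  1011  (11)
  1101  (13)
  ----
  0000  (0)
The nim-sum is already 0, so every move leaves a nonzero nim-sum — there are no winning moves.

0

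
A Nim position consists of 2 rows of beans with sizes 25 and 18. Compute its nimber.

Compute the nim-sum pairwise:
25 ⊕ 18 = 11

11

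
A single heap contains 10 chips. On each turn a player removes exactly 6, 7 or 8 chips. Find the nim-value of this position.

1

Build the Grundy sequence with g(k) = mex{g(k−s) : s ∈ {6, 7, 8}, s ≤ k}:
g(0) = mex{} = 0
g(1) = mex{} = 0
g(2) = mex{} = 0
g(3) = mex{} = 0
g(4) = mex{} = 0
g(5) = mex{} = 0
g(6) = mex{0} = 1
g(7) = mex{0} = 1
g(8) = mex{0} = 1
g(9) = mex{0} = 1
g(10) = mex{0} = 1
So g(10) = 1.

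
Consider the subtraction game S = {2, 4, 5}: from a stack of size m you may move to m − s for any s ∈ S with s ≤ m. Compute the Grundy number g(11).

Grundy values for subtraction set {2, 4, 5}:
g(0) = mex{} = 0
g(1) = mex{} = 0
g(2) = mex{0} = 1
g(3) = mex{0} = 1
g(4) = mex{0,1} = 2
g(5) = mex{0,1} = 2
g(6) = mex{0,1,2} = 3
g(7) = mex{1,2} = 0
g(8) = mex{1,2,3} = 0
g(9) = mex{0,2} = 1
g(10) = mex{0,2,3} = 1
g(11) = mex{0,1,3} = 2
So g(11) = 2.

2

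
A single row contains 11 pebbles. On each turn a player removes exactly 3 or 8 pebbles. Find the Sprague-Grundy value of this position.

Build the Grundy sequence with g(k) = mex{g(k−s) : s ∈ {3, 8}, s ≤ k}:
k:     0  1  2  3  4  5  6  7  8  9 10 11
g(k):  0  0  0  1  1  1  0  0  2  1  1  0
So g(11) = 0.

0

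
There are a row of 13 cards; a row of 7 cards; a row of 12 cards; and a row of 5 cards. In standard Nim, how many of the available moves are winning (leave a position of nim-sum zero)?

1

Compute the nim-sum pairwise:
13 ⊕ 7 = 10
10 ⊕ 12 = 6
6 ⊕ 5 = 3
The overall nim-sum is X = 3. A row of size p has a winning move iff p XOR X < p (reduce it to p XOR X).
  13: 13 XOR 3 = 14 ≥ 13 — no move.
  7: 7 XOR 3 = 4 < 7 — winning move (to 4).
  12: 12 XOR 3 = 15 ≥ 12 — no move.
  5: 5 XOR 3 = 6 ≥ 5 — no move.
That gives 1 winning move.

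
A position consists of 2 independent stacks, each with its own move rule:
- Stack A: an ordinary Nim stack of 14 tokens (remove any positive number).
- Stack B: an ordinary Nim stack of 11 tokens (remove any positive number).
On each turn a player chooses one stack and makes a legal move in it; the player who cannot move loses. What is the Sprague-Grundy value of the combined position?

5

Stack A is a plain Nim stack of size 14, so its Grundy value is 14.
Stack B is a plain Nim stack of size 11, so its Grundy value is 11.
The value of a disjunctive sum is the nim-sum of the parts.
Combined value = 14 XOR 11 = 5.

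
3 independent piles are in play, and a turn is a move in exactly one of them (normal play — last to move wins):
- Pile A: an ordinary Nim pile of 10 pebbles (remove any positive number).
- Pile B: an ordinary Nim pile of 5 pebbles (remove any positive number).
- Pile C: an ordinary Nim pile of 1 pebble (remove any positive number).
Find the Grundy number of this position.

Pile A is a plain Nim pile of size 10, so its Grundy value is 10.
Pile B is a plain Nim pile of size 5, so its Grundy value is 5.
Pile C is a plain Nim pile of size 1, so its Grundy value is 1.
By the Sprague-Grundy theorem, the Grundy value of a sum of independent games is the XOR of the component values.
Combined value = 10 ⊕ 5 ⊕ 1 = 14.

14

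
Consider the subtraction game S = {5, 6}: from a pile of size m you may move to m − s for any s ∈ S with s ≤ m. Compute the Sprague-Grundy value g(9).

1

Grundy values for subtraction set {5, 6}:
k:     0  1  2  3  4  5  6  7  8  9
g(k):  0  0  0  0  0  1  1  1  1  1
So g(9) = 1.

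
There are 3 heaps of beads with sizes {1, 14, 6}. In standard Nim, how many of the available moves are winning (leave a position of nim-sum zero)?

1

Compute the nim-sum pairwise:
1 XOR 14 = 15
15 XOR 6 = 9
The overall nim-sum is X = 9. A heap of size p has a winning move iff p XOR X < p (reduce it to p XOR X).
  1: 1 XOR 9 = 8 ≥ 1 — no move.
  14: 14 XOR 9 = 7 < 14 — winning move (to 7).
  6: 6 XOR 9 = 15 ≥ 6 — no move.
That gives 1 winning move.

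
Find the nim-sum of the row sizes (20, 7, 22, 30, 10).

17

Compute the nim-sum pairwise:
20 ⊕ 7 = 19
19 ⊕ 22 = 5
5 ⊕ 30 = 27
27 ⊕ 10 = 17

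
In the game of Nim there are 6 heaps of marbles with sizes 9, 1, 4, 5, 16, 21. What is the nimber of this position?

Nim-sum: 9 ^ 1 ^ 4 ^ 5 ^ 16 ^ 21 = 12.

12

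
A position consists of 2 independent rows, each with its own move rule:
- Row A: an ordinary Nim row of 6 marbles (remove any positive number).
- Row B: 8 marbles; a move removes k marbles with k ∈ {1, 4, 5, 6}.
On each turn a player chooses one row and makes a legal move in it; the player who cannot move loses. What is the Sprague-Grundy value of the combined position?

2

Row A is a plain Nim row of size 6, so its Grundy value is 6.
For row B, compute g(0), g(1), … with moves {1, 4, 5, 6}:
k:     0  1  2  3  4  5  6  7  8
g(k):  0  1  0  1  2  3  2  3  4
So g(8) = 4.
The value of a disjunctive sum is the nim-sum of the parts.
Combined value = 6 XOR 4 = 2.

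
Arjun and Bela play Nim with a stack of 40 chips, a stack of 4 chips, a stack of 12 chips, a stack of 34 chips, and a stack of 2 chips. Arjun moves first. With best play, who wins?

Compute the nim-sum pairwise:
40 ⊕ 4 = 44
44 ⊕ 12 = 32
32 ⊕ 34 = 2
2 ⊕ 2 = 0
The nim-sum is 0, so this is a P-position: the player to move is in a losing position under optimal play; Arjun is about to move from it and so loses — Bela wins.

Bela wins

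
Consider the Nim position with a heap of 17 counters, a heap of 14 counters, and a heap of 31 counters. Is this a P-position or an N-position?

P-position

Write each in binary and XOR column by column:
  10001  (17)
  01110  (14)
  11111  (31)
  -----
  00000  (0)
The nim-sum is 0, so this is a P-position: the player to move is in a losing position under optimal play.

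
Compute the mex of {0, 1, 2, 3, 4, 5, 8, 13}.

6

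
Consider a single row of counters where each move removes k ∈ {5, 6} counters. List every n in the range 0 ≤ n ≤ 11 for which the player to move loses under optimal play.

0, 1, 2, 3, 4, 11

Build the Grundy sequence with g(k) = mex{g(k−s) : s ∈ {5, 6}, s ≤ k}:
g(0) = mex{} = 0
g(1) = mex{} = 0
g(2) = mex{} = 0
g(3) = mex{} = 0
g(4) = mex{} = 0
g(5) = mex{0} = 1
g(6) = mex{0} = 1
g(7) = mex{0} = 1
g(8) = mex{0} = 1
g(9) = mex{0} = 1
g(10) = mex{0,1} = 2
g(11) = mex{1} = 0
The P-positions (g = 0) in 0..11 are 0, 1, 2, 3, 4, 11.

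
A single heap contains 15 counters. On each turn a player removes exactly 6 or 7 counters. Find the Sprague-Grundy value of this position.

0

Build the Grundy sequence with g(k) = mex{g(k−s) : s ∈ {6, 7}, s ≤ k}:
k:     0  1  2  3  4  5  6  7  8  9 10 11 12 13 14 15
g(k):  0  0  0  0  0  0  1  1  1  1  1  1  2  0  0  0
So g(15) = 0.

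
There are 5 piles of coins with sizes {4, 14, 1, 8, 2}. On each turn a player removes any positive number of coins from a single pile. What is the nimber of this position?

1

Nim-sum: 4 ⊕ 14 ⊕ 1 ⊕ 8 ⊕ 2 = 1.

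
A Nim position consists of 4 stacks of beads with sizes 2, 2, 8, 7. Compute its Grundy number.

15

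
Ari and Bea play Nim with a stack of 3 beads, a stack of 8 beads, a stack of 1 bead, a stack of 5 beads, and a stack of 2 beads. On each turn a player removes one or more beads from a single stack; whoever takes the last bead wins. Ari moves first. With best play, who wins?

Nim-sum: 3 XOR 8 XOR 1 XOR 5 XOR 2 = 13.
The nim-sum is 13 ≠ 0, so this is an N-position: the player to move can win; Ari has a winning move.

Ari wins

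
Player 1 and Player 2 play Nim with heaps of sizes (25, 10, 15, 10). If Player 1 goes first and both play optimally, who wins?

Player 1 wins

Write each in binary and XOR column by column:
  11001  (25)
  01010  (10)
  01111  (15)
  01010  (10)
  -----
  10110  (22)
The nim-sum is 22 ≠ 0, so this is an N-position: the player to move can win; Player 1 has a winning move.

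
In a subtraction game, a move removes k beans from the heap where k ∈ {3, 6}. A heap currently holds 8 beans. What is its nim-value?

2

Build the Grundy sequence with g(k) = mex{g(k−s) : s ∈ {3, 6}, s ≤ k}:
g(0) = mex{} = 0
g(1) = mex{} = 0
g(2) = mex{} = 0
g(3) = mex{0} = 1
g(4) = mex{0} = 1
g(5) = mex{0} = 1
g(6) = mex{0,1} = 2
g(7) = mex{0,1} = 2
g(8) = mex{0,1} = 2
So g(8) = 2.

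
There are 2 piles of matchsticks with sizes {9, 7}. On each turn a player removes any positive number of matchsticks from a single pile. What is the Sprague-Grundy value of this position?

Compute the nim-sum pairwise:
9 ⊕ 7 = 14

14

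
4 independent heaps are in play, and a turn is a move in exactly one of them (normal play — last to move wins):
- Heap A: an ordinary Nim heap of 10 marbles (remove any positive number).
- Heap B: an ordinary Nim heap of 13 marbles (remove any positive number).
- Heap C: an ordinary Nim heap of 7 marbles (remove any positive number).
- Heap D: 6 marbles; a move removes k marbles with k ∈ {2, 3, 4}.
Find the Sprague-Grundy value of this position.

0

Heap A is a plain Nim heap of size 10, so its Grundy value is 10.
Heap B is a plain Nim heap of size 13, so its Grundy value is 13.
Heap C is a plain Nim heap of size 7, so its Grundy value is 7.
For heap D, compute g(0), g(1), … with moves {2, 3, 4}:
k:     0  1  2  3  4  5  6
g(k):  0  0  1  1  2  2  0
So g(6) = 0.
By the Sprague-Grundy theorem, the Grundy value of a sum of independent games is the XOR of the component values.
Combined value = 10 ⊕ 13 ⊕ 7 ⊕ 0 = 0.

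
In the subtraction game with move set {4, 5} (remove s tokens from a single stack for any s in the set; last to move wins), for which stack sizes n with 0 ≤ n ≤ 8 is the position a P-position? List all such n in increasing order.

0, 1, 2, 3

Build the Grundy sequence with g(k) = mex{g(k−s) : s ∈ {4, 5}, s ≤ k}:
g(0) = mex{} = 0
g(1) = mex{} = 0
g(2) = mex{} = 0
g(3) = mex{} = 0
g(4) = mex{0} = 1
g(5) = mex{0} = 1
g(6) = mex{0} = 1
g(7) = mex{0} = 1
g(8) = mex{0,1} = 2
The P-positions (g = 0) in 0..8 are 0, 1, 2, 3.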